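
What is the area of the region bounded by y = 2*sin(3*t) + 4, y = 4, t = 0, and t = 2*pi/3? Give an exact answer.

8/3

The difference (2*sin(3*t) + 4) - (4) = 2*sin(3*t) changes sign at t = pi/3 inside [0, 2*pi/3], so split the integral there.
∫[0,pi/3] (2*sin(3*t)) dt = 4/3.
∫[pi/3,2*pi/3] (2*sin(3*t)) dt = -4/3; the area of that piece is 4/3.
Total area = 4/3 + 4/3 = 8/3.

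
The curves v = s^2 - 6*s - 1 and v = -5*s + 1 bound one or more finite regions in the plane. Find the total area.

Set the curves equal: s^2 - 6*s - 1 = -5*s + 1, so s^2 - s - 2 = 0, which factors as (s - 2)*(s + 1) = 0. The curves meet at s = -1, 2.
On [-1, 2], v = -5*s + 1 is on top; that piece has area ∫[-1,2] (-(s^2 - s - 2)) ds = 9/2.

9/2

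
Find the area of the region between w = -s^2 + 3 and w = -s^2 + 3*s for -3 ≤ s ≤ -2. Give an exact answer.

21/2

On [-3, -2], (-s^2 + 3) - (-s^2 + 3*s) = -3*s + 3 is ≥ 0 throughout, so the area is a single integral of |-3*s + 3|.
∫[-3,-2] (-3*s + 3) ds = 21/2.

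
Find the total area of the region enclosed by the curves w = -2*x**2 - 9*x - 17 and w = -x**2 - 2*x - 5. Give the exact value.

Set the curves equal: -2*x**2 - 9*x - 17 = -x**2 - 2*x - 5, so -x**2 - 7*x - 12 = 0, which factors as -(x + 3)*(x + 4) = 0. The curves meet at x = -4, -3.
On [-4, -3], w = -2*x**2 - 9*x - 17 is on top; that piece has area ∫[-4,-3] (-x**2 - 7*x - 12) dx = 1/6.

1/6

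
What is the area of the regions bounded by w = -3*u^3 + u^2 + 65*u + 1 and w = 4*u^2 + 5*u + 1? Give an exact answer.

Set the curves equal: -3*u^3 + u^2 + 65*u + 1 = 4*u^2 + 5*u + 1, so -3*u^3 - 3*u^2 + 60*u = 0, which factors as -3*u*(u - 4)*(u + 5) = 0. The curves meet at u = -5, 0, 4.
On [-5, 0], w = 4*u^2 + 5*u + 1 is on top; that piece has area ∫[-5,0] (-(-3*u^3 - 3*u^2 + 60*u)) du = 1625/4.
On [0, 4], w = -3*u^3 + u^2 + 65*u + 1 is on top; that piece has area ∫[0,4] (-3*u^3 - 3*u^2 + 60*u) du = 224.
Total enclosed area = 1625/4 + 224 = 2521/4.

2521/4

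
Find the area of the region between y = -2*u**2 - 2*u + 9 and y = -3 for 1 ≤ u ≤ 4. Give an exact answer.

The difference (-2*u**2 - 2*u + 9) - (-3) = -2*u**2 - 2*u + 12 changes sign at u = 2 inside [1, 4], so split the integral there.
∫[1,2] (-2*u**2 - 2*u + 12) du = 13/3.
∫[2,4] (-2*u**2 - 2*u + 12) du = -76/3; the area of that piece is 76/3.
Total area = 13/3 + 76/3 = 89/3.

89/3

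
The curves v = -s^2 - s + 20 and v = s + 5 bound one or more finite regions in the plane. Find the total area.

Set the curves equal: -s^2 - s + 20 = s + 5, so -s^2 - 2*s + 15 = 0, which factors as -(s - 3)*(s + 5) = 0. The curves meet at s = -5, 3.
On [-5, 3], v = -s^2 - s + 20 is on top; that piece has area ∫[-5,3] (-s^2 - 2*s + 15) ds = 256/3.

256/3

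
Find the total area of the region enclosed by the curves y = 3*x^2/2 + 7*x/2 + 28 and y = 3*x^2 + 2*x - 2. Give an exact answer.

Set the curves equal: 3*x^2/2 + 7*x/2 + 28 = 3*x^2 + 2*x - 2, so -3*x^2/2 + 3*x/2 + 30 = 0, which factors as -3*(x - 5)*(x + 4)/2 = 0. The curves meet at x = -4, 5.
On [-4, 5], y = 3*x^2/2 + 7*x/2 + 28 is on top; that piece has area ∫[-4,5] (-3*x^2/2 + 3*x/2 + 30) dx = 729/4.

729/4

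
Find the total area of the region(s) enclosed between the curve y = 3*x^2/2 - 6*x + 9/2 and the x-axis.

2

The curve meets the x-axis where 3*x^2/2 - 6*x + 9/2 = 0, i.e. 3*(x - 3)*(x - 1)/2 = 0, at x = 1, 3.
On [1, 3] the curve lies below the axis; ∫[1,3] (3*x^2/2 - 6*x + 9/2) dx = -2, giving area 2.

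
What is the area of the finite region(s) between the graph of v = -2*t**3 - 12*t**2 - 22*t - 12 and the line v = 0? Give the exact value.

1

The curve meets the t-axis where -2*t**3 - 12*t**2 - 22*t - 12 = 0, i.e. -2*(t + 1)*(t + 2)*(t + 3) = 0, at t = -3, -2, -1.
On [-3, -2] the curve lies below the axis; ∫[-3,-2] (-2*t**3 - 12*t**2 - 22*t - 12) dt = -1/2, giving area 1/2.
On [-2, -1] the curve lies above the axis; ∫[-2,-1] (-2*t**3 - 12*t**2 - 22*t - 12) dt = 1/2, giving area 1/2.
Total area = 1/2 + 1/2 = 1.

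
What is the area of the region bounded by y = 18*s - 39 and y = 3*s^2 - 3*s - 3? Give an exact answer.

Set the curves equal: 18*s - 39 = 3*s^2 - 3*s - 3, so -3*s^2 + 21*s - 36 = 0, which factors as -3*(s - 4)*(s - 3) = 0. The curves meet at s = 3, 4.
On [3, 4], y = 18*s - 39 is on top; that piece has area ∫[3,4] (-3*s^2 + 21*s - 36) ds = 1/2.

1/2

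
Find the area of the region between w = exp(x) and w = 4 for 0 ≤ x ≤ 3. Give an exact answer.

-19 + 16*log(2) + exp(3)

The difference (exp(x)) - (4) = exp(x) - 4 changes sign at x = log(4) inside [0, 3], so split the integral there.
∫[0,log(4)] (exp(x) - 4) dx = 3 - log(256); the area of that piece is -3 + log(256).
∫[log(4),3] (exp(x) - 4) dx = -16 + 8*log(2) + exp(3).
Total area = (-3 + log(256)) + (-16 + 8*log(2) + exp(3)) = -19 + 16*log(2) + exp(3).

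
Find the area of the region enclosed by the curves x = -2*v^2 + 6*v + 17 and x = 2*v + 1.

72

Both boundary curves give x as a function of v, so integrate with respect to v. Setting them equal: -2*v^2 + 4*v + 16 = 0, i.e. -2*(v - 4)*(v + 2) = 0, so they meet at v = -2, 4.
For v in [-2, 4], x = -2*v^2 + 6*v + 17 is on the right; area = ∫[-2,4] (-2*v^2 + 4*v + 16) dv = 72.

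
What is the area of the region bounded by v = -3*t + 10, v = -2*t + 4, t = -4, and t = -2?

On [-4, -2], (-3*t + 10) - (-2*t + 4) = -t + 6 is ≥ 0 throughout, so the area is a single integral of |-t + 6|.
∫[-4,-2] (-t + 6) dt = 18.

18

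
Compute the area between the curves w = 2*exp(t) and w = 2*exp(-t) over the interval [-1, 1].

The difference (2*exp(t)) - (2*exp(-t)) = 2*exp(t) - 2*exp(-t) changes sign at t = 0 inside [-1, 1], so split the integral there.
∫[-1,0] (2*exp(t) - 2*exp(-t)) dt = -2*exp(1) - 2*exp(-1) + 4; the area of that piece is -4 + 2*exp(-1) + 2*exp(1).
∫[0,1] (2*exp(t) - 2*exp(-t)) dt = -4 + 2*exp(-1) + 2*exp(1).
Total area = (-4 + 2*exp(-1) + 2*exp(1)) + (-4 + 2*exp(-1) + 2*exp(1)) = -8 + 4*exp(-1) + 4*exp(1).

-8 + 4*exp(-1) + 4*exp(1)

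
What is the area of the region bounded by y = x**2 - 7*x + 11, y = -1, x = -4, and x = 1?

805/6

On [-4, 1], (x**2 - 7*x + 11) - (-1) = x**2 - 7*x + 12 is ≥ 0 throughout, so the area is a single integral of |x**2 - 7*x + 12|.
∫[-4,1] (x**2 - 7*x + 12) dx = 805/6.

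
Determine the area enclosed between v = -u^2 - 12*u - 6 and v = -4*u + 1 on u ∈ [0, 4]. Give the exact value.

340/3

On [0, 4], (-u^2 - 12*u - 6) - (-4*u + 1) = -u^2 - 8*u - 7 is ≤ 0 throughout, so the area is a single integral of |-u^2 - 8*u - 7|.
∫[0,4] (-u^2 - 8*u - 7) du = -340/3; the area of that piece is 340/3.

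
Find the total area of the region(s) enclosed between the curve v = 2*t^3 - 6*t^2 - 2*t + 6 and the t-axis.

16

The curve meets the t-axis where 2*t^3 - 6*t^2 - 2*t + 6 = 0, i.e. 2*(t - 3)*(t - 1)*(t + 1) = 0, at t = -1, 1, 3.
On [-1, 1] the curve lies above the axis; ∫[-1,1] (2*t^3 - 6*t^2 - 2*t + 6) dt = 8, giving area 8.
On [1, 3] the curve lies below the axis; ∫[1,3] (2*t^3 - 6*t^2 - 2*t + 6) dt = -8, giving area 8.
Total area = 8 + 8 = 16.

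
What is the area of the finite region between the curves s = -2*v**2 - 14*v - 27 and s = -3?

Both boundary curves give s as a function of v, so integrate with respect to v. Setting them equal: -2*v**2 - 14*v - 24 = 0, i.e. -2*(v + 3)*(v + 4) = 0, so they meet at v = -4, -3.
For v in [-4, -3], s = -2*v**2 - 14*v - 27 is on the right; area = ∫[-4,-3] (-2*v**2 - 14*v - 24) dv = 1/3.

1/3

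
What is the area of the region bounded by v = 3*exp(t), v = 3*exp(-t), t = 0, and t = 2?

On [0, 2], (3*exp(t)) - (3*exp(-t)) = 3*exp(t) - 3*exp(-t) is ≥ 0 throughout, so the area is a single integral of |3*exp(t) - 3*exp(-t)|.
∫[0,2] (3*exp(t) - 3*exp(-t)) dt = -6 + 3*exp(-2) + 3*exp(2).

-6 + 3*exp(-2) + 3*exp(2)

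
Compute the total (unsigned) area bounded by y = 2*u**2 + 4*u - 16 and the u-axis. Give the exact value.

72

The curve meets the u-axis where 2*u**2 + 4*u - 16 = 0, i.e. 2*(u - 2)*(u + 4) = 0, at u = -4, 2.
On [-4, 2] the curve lies below the axis; ∫[-4,2] (2*u**2 + 4*u - 16) du = -72, giving area 72.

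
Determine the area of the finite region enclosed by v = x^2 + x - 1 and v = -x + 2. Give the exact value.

Set the curves equal: x^2 + x - 1 = -x + 2, so x^2 + 2*x - 3 = 0, which factors as (x - 1)*(x + 3) = 0. The curves meet at x = -3, 1.
On [-3, 1], v = -x + 2 is on top; that piece has area ∫[-3,1] (-(x^2 + 2*x - 3)) dx = 32/3.

32/3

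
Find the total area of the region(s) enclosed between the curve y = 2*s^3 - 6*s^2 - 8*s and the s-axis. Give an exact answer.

131/2

The curve meets the s-axis where 2*s^3 - 6*s^2 - 8*s = 0, i.e. 2*s*(s - 4)*(s + 1) = 0, at s = -1, 0, 4.
On [-1, 0] the curve lies above the axis; ∫[-1,0] (2*s^3 - 6*s^2 - 8*s) ds = 3/2, giving area 3/2.
On [0, 4] the curve lies below the axis; ∫[0,4] (2*s^3 - 6*s^2 - 8*s) ds = -64, giving area 64.
Total area = 3/2 + 64 = 131/2.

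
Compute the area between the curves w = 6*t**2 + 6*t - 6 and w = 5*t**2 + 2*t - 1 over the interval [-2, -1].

On [-2, -1], (6*t**2 + 6*t - 6) - (5*t**2 + 2*t - 1) = t**2 + 4*t - 5 is ≤ 0 throughout, so the area is a single integral of |t**2 + 4*t - 5|.
∫[-2,-1] (t**2 + 4*t - 5) dt = -26/3; the area of that piece is 26/3.

26/3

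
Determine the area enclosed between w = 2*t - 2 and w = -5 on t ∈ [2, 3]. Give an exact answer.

8

On [2, 3], (2*t - 2) - (-5) = 2*t + 3 is ≥ 0 throughout, so the area is a single integral of |2*t + 3|.
∫[2,3] (2*t + 3) dt = 8.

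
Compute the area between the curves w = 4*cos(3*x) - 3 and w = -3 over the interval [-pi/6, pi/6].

On [-pi/6, pi/6], (4*cos(3*x) - 3) - (-3) = 4*cos(3*x) is ≥ 0 throughout, so the area is a single integral of |4*cos(3*x)|.
∫[-pi/6,pi/6] (4*cos(3*x)) dx = 8/3.

8/3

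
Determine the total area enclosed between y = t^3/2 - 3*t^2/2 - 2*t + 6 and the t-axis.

The curve meets the t-axis where t^3/2 - 3*t^2/2 - 2*t + 6 = 0, i.e. (t - 3)*(t - 2)*(t + 2)/2 = 0, at t = -2, 2, 3.
On [-2, 2] the curve lies above the axis; ∫[-2,2] (t^3/2 - 3*t^2/2 - 2*t + 6) dt = 16, giving area 16.
On [2, 3] the curve lies below the axis; ∫[2,3] (t^3/2 - 3*t^2/2 - 2*t + 6) dt = -3/8, giving area 3/8.
Total area = 16 + 3/8 = 131/8.

131/8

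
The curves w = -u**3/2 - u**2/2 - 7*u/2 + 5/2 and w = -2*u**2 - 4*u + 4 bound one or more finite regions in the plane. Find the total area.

Set the curves equal: -u**3/2 - u**2/2 - 7*u/2 + 5/2 = -2*u**2 - 4*u + 4, so -u**3/2 + 3*u**2/2 + u/2 - 3/2 = 0, which factors as -(u - 3)*(u - 1)*(u + 1)/2 = 0. The curves meet at u = -1, 1, 3.
On [-1, 1], w = -2*u**2 - 4*u + 4 is on top; that piece has area ∫[-1,1] (-(-u**3/2 + 3*u**2/2 + u/2 - 3/2)) du = 2.
On [1, 3], w = -u**3/2 - u**2/2 - 7*u/2 + 5/2 is on top; that piece has area ∫[1,3] (-u**3/2 + 3*u**2/2 + u/2 - 3/2) du = 2.
Total enclosed area = 2 + 2 = 4.

4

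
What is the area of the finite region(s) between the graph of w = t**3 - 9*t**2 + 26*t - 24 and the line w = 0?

1/2

The curve meets the t-axis where t**3 - 9*t**2 + 26*t - 24 = 0, i.e. (t - 4)*(t - 3)*(t - 2) = 0, at t = 2, 3, 4.
On [2, 3] the curve lies above the axis; ∫[2,3] (t**3 - 9*t**2 + 26*t - 24) dt = 1/4, giving area 1/4.
On [3, 4] the curve lies below the axis; ∫[3,4] (t**3 - 9*t**2 + 26*t - 24) dt = -1/4, giving area 1/4.
Total area = 1/4 + 1/4 = 1/2.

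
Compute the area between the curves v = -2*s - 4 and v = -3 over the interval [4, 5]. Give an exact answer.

On [4, 5], (-2*s - 4) - (-3) = -2*s - 1 is ≤ 0 throughout, so the area is a single integral of |-2*s - 1|.
∫[4,5] (-2*s - 1) ds = -10; the area of that piece is 10.

10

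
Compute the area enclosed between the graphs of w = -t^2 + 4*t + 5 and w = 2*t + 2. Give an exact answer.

Set the curves equal: -t^2 + 4*t + 5 = 2*t + 2, so -t^2 + 2*t + 3 = 0, which factors as -(t - 3)*(t + 1) = 0. The curves meet at t = -1, 3.
On [-1, 3], w = -t^2 + 4*t + 5 is on top; that piece has area ∫[-1,3] (-t^2 + 2*t + 3) dt = 32/3.

32/3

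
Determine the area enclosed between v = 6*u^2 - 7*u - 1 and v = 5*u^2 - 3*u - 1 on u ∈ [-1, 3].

The difference (6*u^2 - 7*u - 1) - (5*u^2 - 3*u - 1) = u^2 - 4*u changes sign at u = 0 inside [-1, 3], so split the integral there.
∫[-1,0] (u^2 - 4*u) du = 7/3.
∫[0,3] (u^2 - 4*u) du = -9; the area of that piece is 9.
Total area = 7/3 + 9 = 34/3.

34/3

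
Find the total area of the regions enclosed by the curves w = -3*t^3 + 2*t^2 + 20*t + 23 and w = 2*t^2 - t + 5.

Set the curves equal: -3*t^3 + 2*t^2 + 20*t + 23 = 2*t^2 - t + 5, so -3*t^3 + 21*t + 18 = 0, which factors as -3*(t - 3)*(t + 1)*(t + 2) = 0. The curves meet at t = -2, -1, 3.
On [-2, -1], w = 2*t^2 - t + 5 is on top; that piece has area ∫[-2,-1] (-(-3*t^3 + 21*t + 18)) dt = 9/4.
On [-1, 3], w = -3*t^3 + 2*t^2 + 20*t + 23 is on top; that piece has area ∫[-1,3] (-3*t^3 + 21*t + 18) dt = 96.
Total enclosed area = 9/4 + 96 = 393/4.

393/4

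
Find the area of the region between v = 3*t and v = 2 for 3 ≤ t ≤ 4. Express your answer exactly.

On [3, 4], (3*t) - (2) = 3*t - 2 is ≥ 0 throughout, so the area is a single integral of |3*t - 2|.
∫[3,4] (3*t - 2) dt = 17/2.

17/2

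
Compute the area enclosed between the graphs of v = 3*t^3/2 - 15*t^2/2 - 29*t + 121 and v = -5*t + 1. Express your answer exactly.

5137/8

Set the curves equal: 3*t^3/2 - 15*t^2/2 - 29*t + 121 = -5*t + 1, so 3*t^3/2 - 15*t^2/2 - 24*t + 120 = 0, which factors as 3*(t - 5)*(t - 4)*(t + 4)/2 = 0. The curves meet at t = -4, 4, 5.
On [-4, 4], v = 3*t^3/2 - 15*t^2/2 - 29*t + 121 is on top; that piece has area ∫[-4,4] (3*t^3/2 - 15*t^2/2 - 24*t + 120) dt = 640.
On [4, 5], v = -5*t + 1 is on top; that piece has area ∫[4,5] (-(3*t^3/2 - 15*t^2/2 - 24*t + 120)) dt = 17/8.
Total enclosed area = 640 + 17/8 = 5137/8.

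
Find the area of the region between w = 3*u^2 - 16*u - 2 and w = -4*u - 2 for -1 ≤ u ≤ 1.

12

The difference (3*u^2 - 16*u - 2) - (-4*u - 2) = 3*u^2 - 12*u changes sign at u = 0 inside [-1, 1], so split the integral there.
∫[-1,0] (3*u^2 - 12*u) du = 7.
∫[0,1] (3*u^2 - 12*u) du = -5; the area of that piece is 5.
Total area = 7 + 5 = 12.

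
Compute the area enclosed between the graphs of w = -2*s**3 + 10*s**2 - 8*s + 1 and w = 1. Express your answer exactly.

71/3

Set the curves equal: -2*s**3 + 10*s**2 - 8*s + 1 = 1, so -2*s**3 + 10*s**2 - 8*s = 0, which factors as -2*s*(s - 4)*(s - 1) = 0. The curves meet at s = 0, 1, 4.
On [0, 1], w = 1 is on top; that piece has area ∫[0,1] (-(-2*s**3 + 10*s**2 - 8*s)) ds = 7/6.
On [1, 4], w = -2*s**3 + 10*s**2 - 8*s + 1 is on top; that piece has area ∫[1,4] (-2*s**3 + 10*s**2 - 8*s) ds = 45/2.
Total enclosed area = 7/6 + 45/2 = 71/3.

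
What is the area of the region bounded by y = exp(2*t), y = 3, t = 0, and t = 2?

The difference (exp(2*t)) - (3) = exp(2*t) - 3 changes sign at t = log(3)/2 inside [0, 2], so split the integral there.
∫[0,log(3)/2] (exp(2*t) - 3) dt = 1 - 3*log(3)/2; the area of that piece is -1 + 3*log(3)/2.
∫[log(3)/2,2] (exp(2*t) - 3) dt = -15/2 + 3*log(3)/2 + exp(4)/2.
Total area = (-1 + 3*log(3)/2) + (-15/2 + 3*log(3)/2 + exp(4)/2) = -17/2 + 3*log(3) + exp(4)/2.

-17/2 + 3*log(3) + exp(4)/2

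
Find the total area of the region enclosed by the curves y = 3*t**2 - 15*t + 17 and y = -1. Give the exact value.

1/2

Set the curves equal: 3*t**2 - 15*t + 17 = -1, so 3*t**2 - 15*t + 18 = 0, which factors as 3*(t - 3)*(t - 2) = 0. The curves meet at t = 2, 3.
On [2, 3], y = -1 is on top; that piece has area ∫[2,3] (-(3*t**2 - 15*t + 18)) dt = 1/2.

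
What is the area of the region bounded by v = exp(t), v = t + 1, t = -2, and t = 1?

-3/2 - exp(-2) + exp(1)

On [-2, 1], (exp(t)) - (t + 1) = -t + exp(t) - 1 is ≥ 0 throughout, so the area is a single integral of |-t + exp(t) - 1|.
∫[-2,1] (-t + exp(t) - 1) dt = -3/2 - exp(-2) + exp(1).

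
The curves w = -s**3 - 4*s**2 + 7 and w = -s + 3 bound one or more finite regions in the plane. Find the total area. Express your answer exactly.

Set the curves equal: -s**3 - 4*s**2 + 7 = -s + 3, so -s**3 - 4*s**2 + s + 4 = 0, which factors as -(s - 1)*(s + 1)*(s + 4) = 0. The curves meet at s = -4, -1, 1.
On [-4, -1], w = -s + 3 is on top; that piece has area ∫[-4,-1] (-(-s**3 - 4*s**2 + s + 4)) ds = 63/4.
On [-1, 1], w = -s**3 - 4*s**2 + 7 is on top; that piece has area ∫[-1,1] (-s**3 - 4*s**2 + s + 4) ds = 16/3.
Total enclosed area = 63/4 + 16/3 = 253/12.

253/12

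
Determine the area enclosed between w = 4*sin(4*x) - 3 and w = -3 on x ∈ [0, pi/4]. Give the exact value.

2

On [0, pi/4], (4*sin(4*x) - 3) - (-3) = 4*sin(4*x) is ≥ 0 throughout, so the area is a single integral of |4*sin(4*x)|.
∫[0,pi/4] (4*sin(4*x)) dx = 2.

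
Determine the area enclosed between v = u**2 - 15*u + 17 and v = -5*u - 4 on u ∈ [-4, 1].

605/3

On [-4, 1], (u**2 - 15*u + 17) - (-5*u - 4) = u**2 - 10*u + 21 is ≥ 0 throughout, so the area is a single integral of |u**2 - 10*u + 21|.
∫[-4,1] (u**2 - 10*u + 21) du = 605/3.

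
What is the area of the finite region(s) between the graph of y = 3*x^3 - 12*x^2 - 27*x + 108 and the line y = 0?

1741/4

The curve meets the x-axis where 3*x^3 - 12*x^2 - 27*x + 108 = 0, i.e. 3*(x - 4)*(x - 3)*(x + 3) = 0, at x = -3, 3, 4.
On [-3, 3] the curve lies above the axis; ∫[-3,3] (3*x^3 - 12*x^2 - 27*x + 108) dx = 432, giving area 432.
On [3, 4] the curve lies below the axis; ∫[3,4] (3*x^3 - 12*x^2 - 27*x + 108) dx = -13/4, giving area 13/4.
Total area = 432 + 13/4 = 1741/4.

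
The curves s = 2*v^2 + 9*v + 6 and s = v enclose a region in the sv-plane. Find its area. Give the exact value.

8/3

Both boundary curves give s as a function of v, so integrate with respect to v. Setting them equal: 2*v^2 + 8*v + 6 = 0, i.e. 2*(v + 1)*(v + 3) = 0, so they meet at v = -3, -1.
For v in [-3, -1], s = 2*v^2 + 9*v + 6 is on the left; area = ∫[-3,-1] (-(2*v^2 + 8*v + 6)) dv = 8/3.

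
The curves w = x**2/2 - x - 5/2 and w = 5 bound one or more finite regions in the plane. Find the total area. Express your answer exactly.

Set the curves equal: x**2/2 - x - 5/2 = 5, so x**2/2 - x - 15/2 = 0, which factors as (x - 5)*(x + 3)/2 = 0. The curves meet at x = -3, 5.
On [-3, 5], w = 5 is on top; that piece has area ∫[-3,5] (-(x**2/2 - x - 15/2)) dx = 128/3.

128/3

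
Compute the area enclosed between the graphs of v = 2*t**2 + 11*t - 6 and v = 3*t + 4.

72

Set the curves equal: 2*t**2 + 11*t - 6 = 3*t + 4, so 2*t**2 + 8*t - 10 = 0, which factors as 2*(t - 1)*(t + 5) = 0. The curves meet at t = -5, 1.
On [-5, 1], v = 3*t + 4 is on top; that piece has area ∫[-5,1] (-(2*t**2 + 8*t - 10)) dt = 72.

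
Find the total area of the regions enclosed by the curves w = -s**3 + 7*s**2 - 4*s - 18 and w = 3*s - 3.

Set the curves equal: -s**3 + 7*s**2 - 4*s - 18 = 3*s - 3, so -s**3 + 7*s**2 - 7*s - 15 = 0, which factors as -(s - 5)*(s - 3)*(s + 1) = 0. The curves meet at s = -1, 3, 5.
On [-1, 3], w = 3*s - 3 is on top; that piece has area ∫[-1,3] (-(-s**3 + 7*s**2 - 7*s - 15)) ds = 128/3.
On [3, 5], w = -s**3 + 7*s**2 - 4*s - 18 is on top; that piece has area ∫[3,5] (-s**3 + 7*s**2 - 7*s - 15) ds = 20/3.
Total enclosed area = 128/3 + 20/3 = 148/3.

148/3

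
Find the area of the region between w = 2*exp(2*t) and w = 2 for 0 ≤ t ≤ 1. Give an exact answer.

On [0, 1], (2*exp(2*t)) - (2) = 2*exp(2*t) - 2 is ≥ 0 throughout, so the area is a single integral of |2*exp(2*t) - 2|.
∫[0,1] (2*exp(2*t) - 2) dt = -3 + exp(2).

-3 + exp(2)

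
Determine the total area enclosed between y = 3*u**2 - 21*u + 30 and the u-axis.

27/2

The curve meets the u-axis where 3*u**2 - 21*u + 30 = 0, i.e. 3*(u - 5)*(u - 2) = 0, at u = 2, 5.
On [2, 5] the curve lies below the axis; ∫[2,5] (3*u**2 - 21*u + 30) du = -27/2, giving area 27/2.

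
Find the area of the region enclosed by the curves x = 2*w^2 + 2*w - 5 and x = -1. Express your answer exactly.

Both boundary curves give x as a function of w, so integrate with respect to w. Setting them equal: 2*w^2 + 2*w - 4 = 0, i.e. 2*(w - 1)*(w + 2) = 0, so they meet at w = -2, 1.
For w in [-2, 1], x = 2*w^2 + 2*w - 5 is on the left; area = ∫[-2,1] (-(2*w^2 + 2*w - 4)) dw = 9.

9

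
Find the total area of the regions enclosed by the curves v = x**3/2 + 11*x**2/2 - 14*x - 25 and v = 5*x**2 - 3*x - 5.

3901/24

Set the curves equal: x**3/2 + 11*x**2/2 - 14*x - 25 = 5*x**2 - 3*x - 5, so x**3/2 + x**2/2 - 11*x - 20 = 0, which factors as (x - 5)*(x + 2)*(x + 4)/2 = 0. The curves meet at x = -4, -2, 5.
On [-4, -2], v = x**3/2 + 11*x**2/2 - 14*x - 25 is on top; that piece has area ∫[-4,-2] (x**3/2 + x**2/2 - 11*x - 20) dx = 16/3.
On [-2, 5], v = 5*x**2 - 3*x - 5 is on top; that piece has area ∫[-2,5] (-(x**3/2 + x**2/2 - 11*x - 20)) dx = 3773/24.
Total enclosed area = 16/3 + 3773/24 = 3901/24.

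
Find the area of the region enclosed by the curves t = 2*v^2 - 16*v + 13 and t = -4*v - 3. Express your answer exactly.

8/3

Both boundary curves give t as a function of v, so integrate with respect to v. Setting them equal: 2*v^2 - 12*v + 16 = 0, i.e. 2*(v - 4)*(v - 2) = 0, so they meet at v = 2, 4.
For v in [2, 4], t = 2*v^2 - 16*v + 13 is on the left; area = ∫[2,4] (-(2*v^2 - 12*v + 16)) dv = 8/3.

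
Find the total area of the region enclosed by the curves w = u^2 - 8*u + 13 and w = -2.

Set the curves equal: u^2 - 8*u + 13 = -2, so u^2 - 8*u + 15 = 0, which factors as (u - 5)*(u - 3) = 0. The curves meet at u = 3, 5.
On [3, 5], w = -2 is on top; that piece has area ∫[3,5] (-(u^2 - 8*u + 15)) du = 4/3.

4/3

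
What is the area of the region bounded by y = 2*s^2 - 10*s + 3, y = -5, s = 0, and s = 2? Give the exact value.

6

The difference (2*s^2 - 10*s + 3) - (-5) = 2*s^2 - 10*s + 8 changes sign at s = 1 inside [0, 2], so split the integral there.
∫[0,1] (2*s^2 - 10*s + 8) ds = 11/3.
∫[1,2] (2*s^2 - 10*s + 8) ds = -7/3; the area of that piece is 7/3.
Total area = 11/3 + 7/3 = 6.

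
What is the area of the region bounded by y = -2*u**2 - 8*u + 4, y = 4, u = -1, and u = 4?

The difference (-2*u**2 - 8*u + 4) - (4) = -2*u**2 - 8*u changes sign at u = 0 inside [-1, 4], so split the integral there.
∫[-1,0] (-2*u**2 - 8*u) du = 10/3.
∫[0,4] (-2*u**2 - 8*u) du = -320/3; the area of that piece is 320/3.
Total area = 10/3 + 320/3 = 110.

110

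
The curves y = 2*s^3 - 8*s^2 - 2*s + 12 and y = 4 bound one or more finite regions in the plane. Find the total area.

253/6

Set the curves equal: 2*s^3 - 8*s^2 - 2*s + 12 = 4, so 2*s^3 - 8*s^2 - 2*s + 8 = 0, which factors as 2*(s - 4)*(s - 1)*(s + 1) = 0. The curves meet at s = -1, 1, 4.
On [-1, 1], y = 2*s^3 - 8*s^2 - 2*s + 12 is on top; that piece has area ∫[-1,1] (2*s^3 - 8*s^2 - 2*s + 8) ds = 32/3.
On [1, 4], y = 4 is on top; that piece has area ∫[1,4] (-(2*s^3 - 8*s^2 - 2*s + 8)) ds = 63/2.
Total enclosed area = 32/3 + 63/2 = 253/6.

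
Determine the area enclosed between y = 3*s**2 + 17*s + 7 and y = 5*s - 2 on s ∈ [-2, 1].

The difference (3*s**2 + 17*s + 7) - (5*s - 2) = 3*s**2 + 12*s + 9 changes sign at s = -1 inside [-2, 1], so split the integral there.
∫[-2,-1] (3*s**2 + 12*s + 9) ds = -2; the area of that piece is 2.
∫[-1,1] (3*s**2 + 12*s + 9) ds = 20.
Total area = 2 + 20 = 22.

22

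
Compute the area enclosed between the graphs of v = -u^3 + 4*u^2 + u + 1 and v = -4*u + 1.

443/6

Set the curves equal: -u^3 + 4*u^2 + u + 1 = -4*u + 1, so -u^3 + 4*u^2 + 5*u = 0, which factors as -u*(u - 5)*(u + 1) = 0. The curves meet at u = -1, 0, 5.
On [-1, 0], v = -4*u + 1 is on top; that piece has area ∫[-1,0] (-(-u^3 + 4*u^2 + 5*u)) du = 11/12.
On [0, 5], v = -u^3 + 4*u^2 + u + 1 is on top; that piece has area ∫[0,5] (-u^3 + 4*u^2 + 5*u) du = 875/12.
Total enclosed area = 11/12 + 875/12 = 443/6.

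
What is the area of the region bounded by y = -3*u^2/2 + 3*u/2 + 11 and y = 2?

Set the curves equal: -3*u^2/2 + 3*u/2 + 11 = 2, so -3*u^2/2 + 3*u/2 + 9 = 0, which factors as -3*(u - 3)*(u + 2)/2 = 0. The curves meet at u = -2, 3.
On [-2, 3], y = -3*u^2/2 + 3*u/2 + 11 is on top; that piece has area ∫[-2,3] (-3*u^2/2 + 3*u/2 + 9) du = 125/4.

125/4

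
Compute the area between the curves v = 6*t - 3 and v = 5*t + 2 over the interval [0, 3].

21/2

On [0, 3], (6*t - 3) - (5*t + 2) = t - 5 is ≤ 0 throughout, so the area is a single integral of |t - 5|.
∫[0,3] (t - 5) dt = -21/2; the area of that piece is 21/2.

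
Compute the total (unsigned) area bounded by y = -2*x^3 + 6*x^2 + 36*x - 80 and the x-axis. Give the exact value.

999/2

The curve meets the x-axis where -2*x^3 + 6*x^2 + 36*x - 80 = 0, i.e. -2*(x - 5)*(x - 2)*(x + 4) = 0, at x = -4, 2, 5.
On [-4, 2] the curve lies below the axis; ∫[-4,2] (-2*x^3 + 6*x^2 + 36*x - 80) dx = -432, giving area 432.
On [2, 5] the curve lies above the axis; ∫[2,5] (-2*x^3 + 6*x^2 + 36*x - 80) dx = 135/2, giving area 135/2.
Total area = 432 + 135/2 = 999/2.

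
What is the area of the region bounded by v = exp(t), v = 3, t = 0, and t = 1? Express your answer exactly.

On [0, 1], (exp(t)) - (3) = exp(t) - 3 is ≤ 0 throughout, so the area is a single integral of |exp(t) - 3|.
∫[0,1] (exp(t) - 3) dt = -4 + exp(1); the area of that piece is 4 - exp(1).

4 - exp(1)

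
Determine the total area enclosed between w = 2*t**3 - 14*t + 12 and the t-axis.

The curve meets the t-axis where 2*t**3 - 14*t + 12 = 0, i.e. 2*(t - 2)*(t - 1)*(t + 3) = 0, at t = -3, 1, 2.
On [-3, 1] the curve lies above the axis; ∫[-3,1] (2*t**3 - 14*t + 12) dt = 64, giving area 64.
On [1, 2] the curve lies below the axis; ∫[1,2] (2*t**3 - 14*t + 12) dt = -3/2, giving area 3/2.
Total area = 64 + 3/2 = 131/2.

131/2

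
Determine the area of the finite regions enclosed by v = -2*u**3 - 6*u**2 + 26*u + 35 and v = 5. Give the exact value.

256

Set the curves equal: -2*u**3 - 6*u**2 + 26*u + 35 = 5, so -2*u**3 - 6*u**2 + 26*u + 30 = 0, which factors as -2*(u - 3)*(u + 1)*(u + 5) = 0. The curves meet at u = -5, -1, 3.
On [-5, -1], v = 5 is on top; that piece has area ∫[-5,-1] (-(-2*u**3 - 6*u**2 + 26*u + 30)) du = 128.
On [-1, 3], v = -2*u**3 - 6*u**2 + 26*u + 35 is on top; that piece has area ∫[-1,3] (-2*u**3 - 6*u**2 + 26*u + 30) du = 128.
Total enclosed area = 128 + 128 = 256.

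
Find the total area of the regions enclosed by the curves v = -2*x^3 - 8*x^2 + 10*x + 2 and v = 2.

Set the curves equal: -2*x^3 - 8*x^2 + 10*x + 2 = 2, so -2*x^3 - 8*x^2 + 10*x = 0, which factors as -2*x*(x - 1)*(x + 5) = 0. The curves meet at x = -5, 0, 1.
On [-5, 0], v = 2 is on top; that piece has area ∫[-5,0] (-(-2*x^3 - 8*x^2 + 10*x)) dx = 875/6.
On [0, 1], v = -2*x^3 - 8*x^2 + 10*x + 2 is on top; that piece has area ∫[0,1] (-2*x^3 - 8*x^2 + 10*x) dx = 11/6.
Total enclosed area = 875/6 + 11/6 = 443/3.

443/3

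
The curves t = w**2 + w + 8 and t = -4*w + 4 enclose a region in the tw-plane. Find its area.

Both boundary curves give t as a function of w, so integrate with respect to w. Setting them equal: w**2 + 5*w + 4 = 0, i.e. (w + 1)*(w + 4) = 0, so they meet at w = -4, -1.
For w in [-4, -1], t = w**2 + w + 8 is on the left; area = ∫[-4,-1] (-(w**2 + 5*w + 4)) dw = 9/2.

9/2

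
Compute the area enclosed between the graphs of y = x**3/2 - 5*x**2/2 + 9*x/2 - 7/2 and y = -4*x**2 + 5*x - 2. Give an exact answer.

Set the curves equal: x**3/2 - 5*x**2/2 + 9*x/2 - 7/2 = -4*x**2 + 5*x - 2, so x**3/2 + 3*x**2/2 - x/2 - 3/2 = 0, which factors as (x - 1)*(x + 1)*(x + 3)/2 = 0. The curves meet at x = -3, -1, 1.
On [-3, -1], y = x**3/2 - 5*x**2/2 + 9*x/2 - 7/2 is on top; that piece has area ∫[-3,-1] (x**3/2 + 3*x**2/2 - x/2 - 3/2) dx = 2.
On [-1, 1], y = -4*x**2 + 5*x - 2 is on top; that piece has area ∫[-1,1] (-(x**3/2 + 3*x**2/2 - x/2 - 3/2)) dx = 2.
Total enclosed area = 2 + 2 = 4.

4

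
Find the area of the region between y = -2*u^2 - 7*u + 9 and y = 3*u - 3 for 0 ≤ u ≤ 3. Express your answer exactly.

119/3

The difference (-2*u^2 - 7*u + 9) - (3*u - 3) = -2*u^2 - 10*u + 12 changes sign at u = 1 inside [0, 3], so split the integral there.
∫[0,1] (-2*u^2 - 10*u + 12) du = 19/3.
∫[1,3] (-2*u^2 - 10*u + 12) du = -100/3; the area of that piece is 100/3.
Total area = 19/3 + 100/3 = 119/3.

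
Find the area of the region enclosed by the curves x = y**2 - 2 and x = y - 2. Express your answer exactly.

Both boundary curves give x as a function of y, so integrate with respect to y. Setting them equal: y**2 - y = 0, i.e. y*(y - 1) = 0, so they meet at y = 0, 1.
For y in [0, 1], x = y**2 - 2 is on the left; area = ∫[0,1] (-(y**2 - y)) dy = 1/6.

1/6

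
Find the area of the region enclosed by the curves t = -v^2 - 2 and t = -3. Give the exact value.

Both boundary curves give t as a function of v, so integrate with respect to v. Setting them equal: -v^2 + 1 = 0, i.e. -(v - 1)*(v + 1) = 0, so they meet at v = -1, 1.
For v in [-1, 1], t = -v^2 - 2 is on the right; area = ∫[-1,1] (-v^2 + 1) dv = 4/3.

4/3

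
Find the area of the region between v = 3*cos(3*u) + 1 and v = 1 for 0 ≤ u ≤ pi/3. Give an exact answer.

2

The difference (3*cos(3*u) + 1) - (1) = 3*cos(3*u) changes sign at u = pi/6 inside [0, pi/3], so split the integral there.
∫[0,pi/6] (3*cos(3*u)) du = 1.
∫[pi/6,pi/3] (3*cos(3*u)) du = -1; the area of that piece is 1.
Total area = 1 + 1 = 2.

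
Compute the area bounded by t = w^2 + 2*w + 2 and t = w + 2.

1/6

Both boundary curves give t as a function of w, so integrate with respect to w. Setting them equal: w^2 + w = 0, i.e. w*(w + 1) = 0, so they meet at w = -1, 0.
For w in [-1, 0], t = w^2 + 2*w + 2 is on the left; area = ∫[-1,0] (-(w^2 + w)) dw = 1/6.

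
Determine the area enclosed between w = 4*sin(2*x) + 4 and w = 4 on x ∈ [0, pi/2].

4

On [0, pi/2], (4*sin(2*x) + 4) - (4) = 4*sin(2*x) is ≥ 0 throughout, so the area is a single integral of |4*sin(2*x)|.
∫[0,pi/2] (4*sin(2*x)) dx = 4.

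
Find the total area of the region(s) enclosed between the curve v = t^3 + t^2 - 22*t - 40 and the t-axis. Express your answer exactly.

3901/12

The curve meets the t-axis where t^3 + t^2 - 22*t - 40 = 0, i.e. (t - 5)*(t + 2)*(t + 4) = 0, at t = -4, -2, 5.
On [-4, -2] the curve lies above the axis; ∫[-4,-2] (t^3 + t^2 - 22*t - 40) dt = 32/3, giving area 32/3.
On [-2, 5] the curve lies below the axis; ∫[-2,5] (t^3 + t^2 - 22*t - 40) dt = -3773/12, giving area 3773/12.
Total area = 32/3 + 3773/12 = 3901/12.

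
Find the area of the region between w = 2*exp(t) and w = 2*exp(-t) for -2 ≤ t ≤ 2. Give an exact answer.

The difference (2*exp(t)) - (2*exp(-t)) = 2*exp(t) - 2*exp(-t) changes sign at t = 0 inside [-2, 2], so split the integral there.
∫[-2,0] (2*exp(t) - 2*exp(-t)) dt = -2*exp(2) - 2*exp(-2) + 4; the area of that piece is -4 + 2*exp(-2) + 2*exp(2).
∫[0,2] (2*exp(t) - 2*exp(-t)) dt = -4 + 2*exp(-2) + 2*exp(2).
Total area = (-4 + 2*exp(-2) + 2*exp(2)) + (-4 + 2*exp(-2) + 2*exp(2)) = -8 + 4*exp(-2) + 4*exp(2).

-8 + 4*exp(-2) + 4*exp(2)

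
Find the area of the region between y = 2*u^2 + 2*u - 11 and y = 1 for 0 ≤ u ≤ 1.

On [0, 1], (2*u^2 + 2*u - 11) - (1) = 2*u^2 + 2*u - 12 is ≤ 0 throughout, so the area is a single integral of |2*u^2 + 2*u - 12|.
∫[0,1] (2*u^2 + 2*u - 12) du = -31/3; the area of that piece is 31/3.

31/3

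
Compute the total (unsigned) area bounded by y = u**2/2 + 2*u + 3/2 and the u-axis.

The curve meets the u-axis where u**2/2 + 2*u + 3/2 = 0, i.e. (u + 1)*(u + 3)/2 = 0, at u = -3, -1.
On [-3, -1] the curve lies below the axis; ∫[-3,-1] (u**2/2 + 2*u + 3/2) du = -2/3, giving area 2/3.

2/3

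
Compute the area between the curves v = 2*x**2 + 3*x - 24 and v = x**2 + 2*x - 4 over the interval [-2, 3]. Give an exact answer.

On [-2, 3], (2*x**2 + 3*x - 24) - (x**2 + 2*x - 4) = x**2 + x - 20 is ≤ 0 throughout, so the area is a single integral of |x**2 + x - 20|.
∫[-2,3] (x**2 + x - 20) dx = -515/6; the area of that piece is 515/6.

515/6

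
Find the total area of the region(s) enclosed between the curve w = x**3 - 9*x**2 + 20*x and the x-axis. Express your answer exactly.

The curve meets the x-axis where x**3 - 9*x**2 + 20*x = 0, i.e. x*(x - 5)*(x - 4) = 0, at x = 0, 4, 5.
On [0, 4] the curve lies above the axis; ∫[0,4] (x**3 - 9*x**2 + 20*x) dx = 32, giving area 32.
On [4, 5] the curve lies below the axis; ∫[4,5] (x**3 - 9*x**2 + 20*x) dx = -3/4, giving area 3/4.
Total area = 32 + 3/4 = 131/4.

131/4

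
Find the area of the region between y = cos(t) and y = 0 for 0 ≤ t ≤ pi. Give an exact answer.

The difference (cos(t)) - (0) = cos(t) changes sign at t = pi/2 inside [0, pi], so split the integral there.
∫[0,pi/2] (cos(t)) dt = 1.
∫[pi/2,pi] (cos(t)) dt = -1; the area of that piece is 1.
Total area = 1 + 1 = 2.

2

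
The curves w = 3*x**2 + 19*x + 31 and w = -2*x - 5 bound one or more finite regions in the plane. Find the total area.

Set the curves equal: 3*x**2 + 19*x + 31 = -2*x - 5, so 3*x**2 + 21*x + 36 = 0, which factors as 3*(x + 3)*(x + 4) = 0. The curves meet at x = -4, -3.
On [-4, -3], w = -2*x - 5 is on top; that piece has area ∫[-4,-3] (-(3*x**2 + 21*x + 36)) dx = 1/2.

1/2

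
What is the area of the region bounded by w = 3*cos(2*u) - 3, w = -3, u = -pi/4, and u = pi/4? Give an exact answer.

On [-pi/4, pi/4], (3*cos(2*u) - 3) - (-3) = 3*cos(2*u) is ≥ 0 throughout, so the area is a single integral of |3*cos(2*u)|.
∫[-pi/4,pi/4] (3*cos(2*u)) du = 3.

3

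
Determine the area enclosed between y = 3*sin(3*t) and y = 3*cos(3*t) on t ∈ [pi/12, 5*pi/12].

On [pi/12, 5*pi/12], (3*sin(3*t)) - (3*cos(3*t)) = 3*sin(3*t) - 3*cos(3*t) is ≥ 0 throughout, so the area is a single integral of |3*sin(3*t) - 3*cos(3*t)|.
∫[pi/12,5*pi/12] (3*sin(3*t) - 3*cos(3*t)) dt = 2*sqrt(2).

2*sqrt(2)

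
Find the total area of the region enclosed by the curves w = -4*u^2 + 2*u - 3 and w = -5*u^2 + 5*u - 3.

9/2

Set the curves equal: -4*u^2 + 2*u - 3 = -5*u^2 + 5*u - 3, so u^2 - 3*u = 0, which factors as u*(u - 3) = 0. The curves meet at u = 0, 3.
On [0, 3], w = -5*u^2 + 5*u - 3 is on top; that piece has area ∫[0,3] (-(u^2 - 3*u)) du = 9/2.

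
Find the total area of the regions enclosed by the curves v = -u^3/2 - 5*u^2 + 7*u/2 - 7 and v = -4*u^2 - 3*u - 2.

1741/24

Set the curves equal: -u^3/2 - 5*u^2 + 7*u/2 - 7 = -4*u^2 - 3*u - 2, so -u^3/2 - u^2 + 13*u/2 - 5 = 0, which factors as -(u - 2)*(u - 1)*(u + 5)/2 = 0. The curves meet at u = -5, 1, 2.
On [-5, 1], v = -4*u^2 - 3*u - 2 is on top; that piece has area ∫[-5,1] (-(-u^3/2 - u^2 + 13*u/2 - 5)) du = 72.
On [1, 2], v = -u^3/2 - 5*u^2 + 7*u/2 - 7 is on top; that piece has area ∫[1,2] (-u^3/2 - u^2 + 13*u/2 - 5) du = 13/24.
Total enclosed area = 72 + 13/24 = 1741/24.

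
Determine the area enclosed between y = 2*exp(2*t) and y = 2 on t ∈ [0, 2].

On [0, 2], (2*exp(2*t)) - (2) = 2*exp(2*t) - 2 is ≥ 0 throughout, so the area is a single integral of |2*exp(2*t) - 2|.
∫[0,2] (2*exp(2*t) - 2) dt = -5 + exp(4).

-5 + exp(4)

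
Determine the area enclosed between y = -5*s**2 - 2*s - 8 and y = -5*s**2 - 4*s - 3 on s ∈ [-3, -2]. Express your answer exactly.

10

On [-3, -2], (-5*s**2 - 2*s - 8) - (-5*s**2 - 4*s - 3) = 2*s - 5 is ≤ 0 throughout, so the area is a single integral of |2*s - 5|.
∫[-3,-2] (2*s - 5) ds = -10; the area of that piece is 10.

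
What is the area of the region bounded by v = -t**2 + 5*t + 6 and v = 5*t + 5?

Set the curves equal: -t**2 + 5*t + 6 = 5*t + 5, so -t**2 + 1 = 0, which factors as -(t - 1)*(t + 1) = 0. The curves meet at t = -1, 1.
On [-1, 1], v = -t**2 + 5*t + 6 is on top; that piece has area ∫[-1,1] (-t**2 + 1) dt = 4/3.

4/3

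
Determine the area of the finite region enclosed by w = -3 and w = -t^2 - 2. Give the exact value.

Set the curves equal: -3 = -t^2 - 2, so t^2 - 1 = 0, which factors as (t - 1)*(t + 1) = 0. The curves meet at t = -1, 1.
On [-1, 1], w = -t^2 - 2 is on top; that piece has area ∫[-1,1] (-(t^2 - 1)) dt = 4/3.

4/3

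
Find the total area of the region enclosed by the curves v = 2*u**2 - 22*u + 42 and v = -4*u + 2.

Set the curves equal: 2*u**2 - 22*u + 42 = -4*u + 2, so 2*u**2 - 18*u + 40 = 0, which factors as 2*(u - 5)*(u - 4) = 0. The curves meet at u = 4, 5.
On [4, 5], v = -4*u + 2 is on top; that piece has area ∫[4,5] (-(2*u**2 - 18*u + 40)) du = 1/3.

1/3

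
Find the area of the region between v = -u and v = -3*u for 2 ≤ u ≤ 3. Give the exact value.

On [2, 3], (-u) - (-3*u) = 2*u is ≥ 0 throughout, so the area is a single integral of |2*u|.
∫[2,3] (2*u) du = 5.

5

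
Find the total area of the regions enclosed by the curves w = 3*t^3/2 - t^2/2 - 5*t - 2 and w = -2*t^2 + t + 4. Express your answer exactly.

Set the curves equal: 3*t^3/2 - t^2/2 - 5*t - 2 = -2*t^2 + t + 4, so 3*t^3/2 + 3*t^2/2 - 6*t - 6 = 0, which factors as 3*(t - 2)*(t + 1)*(t + 2)/2 = 0. The curves meet at t = -2, -1, 2.
On [-2, -1], w = 3*t^3/2 - t^2/2 - 5*t - 2 is on top; that piece has area ∫[-2,-1] (3*t^3/2 + 3*t^2/2 - 6*t - 6) dt = 7/8.
On [-1, 2], w = -2*t^2 + t + 4 is on top; that piece has area ∫[-1,2] (-(3*t^3/2 + 3*t^2/2 - 6*t - 6)) dt = 135/8.
Total enclosed area = 7/8 + 135/8 = 71/4.

71/4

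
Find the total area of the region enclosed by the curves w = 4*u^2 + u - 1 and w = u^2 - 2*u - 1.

Set the curves equal: 4*u^2 + u - 1 = u^2 - 2*u - 1, so 3*u^2 + 3*u = 0, which factors as 3*u*(u + 1) = 0. The curves meet at u = -1, 0.
On [-1, 0], w = u^2 - 2*u - 1 is on top; that piece has area ∫[-1,0] (-(3*u^2 + 3*u)) du = 1/2.

1/2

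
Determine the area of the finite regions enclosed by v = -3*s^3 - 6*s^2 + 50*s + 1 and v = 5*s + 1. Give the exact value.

Set the curves equal: -3*s^3 - 6*s^2 + 50*s + 1 = 5*s + 1, so -3*s^3 - 6*s^2 + 45*s = 0, which factors as -3*s*(s - 3)*(s + 5) = 0. The curves meet at s = -5, 0, 3.
On [-5, 0], v = 5*s + 1 is on top; that piece has area ∫[-5,0] (-(-3*s^3 - 6*s^2 + 45*s)) ds = 1375/4.
On [0, 3], v = -3*s^3 - 6*s^2 + 50*s + 1 is on top; that piece has area ∫[0,3] (-3*s^3 - 6*s^2 + 45*s) ds = 351/4.
Total enclosed area = 1375/4 + 351/4 = 863/2.

863/2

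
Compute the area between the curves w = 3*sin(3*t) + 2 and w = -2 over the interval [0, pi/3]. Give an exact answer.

On [0, pi/3], (3*sin(3*t) + 2) - (-2) = 3*sin(3*t) + 4 is ≥ 0 throughout, so the area is a single integral of |3*sin(3*t) + 4|.
∫[0,pi/3] (3*sin(3*t) + 4) dt = 2 + 4*pi/3.

2 + 4*pi/3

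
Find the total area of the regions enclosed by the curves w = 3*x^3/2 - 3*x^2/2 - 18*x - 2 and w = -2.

Set the curves equal: 3*x^3/2 - 3*x^2/2 - 18*x - 2 = -2, so 3*x^3/2 - 3*x^2/2 - 18*x = 0, which factors as 3*x*(x - 4)*(x + 3)/2 = 0. The curves meet at x = -3, 0, 4.
On [-3, 0], w = 3*x^3/2 - 3*x^2/2 - 18*x - 2 is on top; that piece has area ∫[-3,0] (3*x^3/2 - 3*x^2/2 - 18*x) dx = 297/8.
On [0, 4], w = -2 is on top; that piece has area ∫[0,4] (-(3*x^3/2 - 3*x^2/2 - 18*x)) dx = 80.
Total enclosed area = 297/8 + 80 = 937/8.

937/8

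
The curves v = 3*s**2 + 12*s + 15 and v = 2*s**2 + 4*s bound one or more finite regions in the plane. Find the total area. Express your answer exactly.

4/3

Set the curves equal: 3*s**2 + 12*s + 15 = 2*s**2 + 4*s, so s**2 + 8*s + 15 = 0, which factors as (s + 3)*(s + 5) = 0. The curves meet at s = -5, -3.
On [-5, -3], v = 2*s**2 + 4*s is on top; that piece has area ∫[-5,-3] (-(s**2 + 8*s + 15)) ds = 4/3.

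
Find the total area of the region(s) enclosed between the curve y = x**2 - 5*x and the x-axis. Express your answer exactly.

125/6

The curve meets the x-axis where x**2 - 5*x = 0, i.e. x*(x - 5) = 0, at x = 0, 5.
On [0, 5] the curve lies below the axis; ∫[0,5] (x**2 - 5*x) dx = -125/6, giving area 125/6.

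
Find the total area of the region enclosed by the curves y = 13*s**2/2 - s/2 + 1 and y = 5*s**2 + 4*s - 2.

Set the curves equal: 13*s**2/2 - s/2 + 1 = 5*s**2 + 4*s - 2, so 3*s**2/2 - 9*s/2 + 3 = 0, which factors as 3*(s - 2)*(s - 1)/2 = 0. The curves meet at s = 1, 2.
On [1, 2], y = 5*s**2 + 4*s - 2 is on top; that piece has area ∫[1,2] (-(3*s**2/2 - 9*s/2 + 3)) ds = 1/4.

1/4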